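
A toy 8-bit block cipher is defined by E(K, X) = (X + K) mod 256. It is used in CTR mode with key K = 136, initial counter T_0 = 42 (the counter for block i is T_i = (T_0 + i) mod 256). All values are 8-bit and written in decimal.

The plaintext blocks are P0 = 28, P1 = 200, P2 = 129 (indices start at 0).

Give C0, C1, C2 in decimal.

C0 = 174, C1 = 123, C2 = 53

CTR encryption: S_i = E(K, T_i) where T_i is the counter for block i; C_i = P_i ⊕ S_i.
C0: T = 42, S = E(K, T) = 178; 28 ⊕ 178 = 174.
C1: T = 43, S = E(K, T) = 179; 200 ⊕ 179 = 123.
C2: T = 44, S = E(K, T) = 180; 129 ⊕ 180 = 53.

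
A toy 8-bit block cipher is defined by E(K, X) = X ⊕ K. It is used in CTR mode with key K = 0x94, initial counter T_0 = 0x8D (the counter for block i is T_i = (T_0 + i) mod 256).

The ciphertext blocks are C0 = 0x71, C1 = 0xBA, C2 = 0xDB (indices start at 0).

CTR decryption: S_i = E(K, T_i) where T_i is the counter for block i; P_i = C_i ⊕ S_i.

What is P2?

P2: T = 0x8F, S = E(K, T) = 0x1B; 0xDB ⊕ 0x1B = 0xC0.

P2 = 0xC0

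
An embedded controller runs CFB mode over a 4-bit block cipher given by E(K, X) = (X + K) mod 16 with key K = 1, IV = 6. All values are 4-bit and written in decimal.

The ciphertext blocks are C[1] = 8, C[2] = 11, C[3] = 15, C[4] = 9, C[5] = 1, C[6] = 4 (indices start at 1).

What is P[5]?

P[5] = 11

CFB decryption: P_i = C_i ⊕ E(K, C_{i−1}), with C_{0} = IV.
P[5]: E(K, 9) = 10; 1 ⊕ 10 = 11.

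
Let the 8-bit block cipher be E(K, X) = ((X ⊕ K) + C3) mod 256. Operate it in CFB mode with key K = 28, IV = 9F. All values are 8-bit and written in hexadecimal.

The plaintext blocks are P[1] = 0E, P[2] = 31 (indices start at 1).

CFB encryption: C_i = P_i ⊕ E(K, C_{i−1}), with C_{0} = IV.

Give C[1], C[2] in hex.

C[1] = 74, C[2] = 2E

C[1]: E(K, 9F) = 7A; 0E ⊕ 7A = 74.
C[2]: E(K, 74) = 1F; 31 ⊕ 1F = 2E.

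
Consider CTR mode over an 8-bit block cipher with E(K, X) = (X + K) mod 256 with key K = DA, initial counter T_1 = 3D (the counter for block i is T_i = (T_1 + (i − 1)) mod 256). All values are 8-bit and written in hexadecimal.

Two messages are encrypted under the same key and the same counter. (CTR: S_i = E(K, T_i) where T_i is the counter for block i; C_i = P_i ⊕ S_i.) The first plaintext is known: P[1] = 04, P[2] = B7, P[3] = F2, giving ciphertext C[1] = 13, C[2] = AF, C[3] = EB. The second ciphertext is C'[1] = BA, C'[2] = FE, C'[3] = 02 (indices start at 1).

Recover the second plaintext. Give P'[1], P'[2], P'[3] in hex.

In CTR with a reused counter, both messages share the same keystream S_i, so C_i ⊕ C'_i = P_i ⊕ P'_i and thus P'_i = P_i ⊕ C_i ⊕ C'_i.
P'[1]: 04 ⊕ 13 ⊕ BA = AD.
P'[2]: B7 ⊕ AF ⊕ FE = E6.
P'[3]: F2 ⊕ EB ⊕ 02 = 1B.

P'[1] = AD, P'[2] = E6, P'[3] = 1B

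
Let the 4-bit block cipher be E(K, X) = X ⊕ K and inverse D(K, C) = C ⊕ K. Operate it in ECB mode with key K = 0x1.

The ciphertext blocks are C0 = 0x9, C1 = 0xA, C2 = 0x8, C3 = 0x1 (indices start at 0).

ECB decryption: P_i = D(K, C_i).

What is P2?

P2 = 0x9

P2: D(K, 0x8) = 0x9.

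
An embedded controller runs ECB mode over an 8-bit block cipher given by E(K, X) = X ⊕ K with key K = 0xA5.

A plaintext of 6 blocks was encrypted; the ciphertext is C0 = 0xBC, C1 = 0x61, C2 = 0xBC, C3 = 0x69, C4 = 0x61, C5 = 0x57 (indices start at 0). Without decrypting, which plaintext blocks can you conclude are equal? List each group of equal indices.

P0 = P2; P1 = P4

ECB encrypts each block independently with the same key, so equal ciphertext blocks imply equal plaintext blocks.
C0 = C2 = 0xBC, so P0 = P2.
C1 = C4 = 0x61, so P1 = P4.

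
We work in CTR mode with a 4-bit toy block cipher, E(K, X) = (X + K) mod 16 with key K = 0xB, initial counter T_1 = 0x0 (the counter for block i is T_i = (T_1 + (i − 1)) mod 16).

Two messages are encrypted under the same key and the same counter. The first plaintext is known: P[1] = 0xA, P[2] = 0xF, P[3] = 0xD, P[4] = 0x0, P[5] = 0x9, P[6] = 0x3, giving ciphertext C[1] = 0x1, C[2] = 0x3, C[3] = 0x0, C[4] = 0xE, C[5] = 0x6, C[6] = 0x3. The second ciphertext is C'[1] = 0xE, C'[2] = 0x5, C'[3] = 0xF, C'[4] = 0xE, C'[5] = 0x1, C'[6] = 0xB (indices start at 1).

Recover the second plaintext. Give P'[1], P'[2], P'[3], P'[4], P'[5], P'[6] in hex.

P'[1] = 0x5, P'[2] = 0x9, P'[3] = 0x2, P'[4] = 0x0, P'[5] = 0xE, P'[6] = 0xB

In CTR with a reused counter, both messages share the same keystream S_i, so C_i ⊕ C'_i = P_i ⊕ P'_i and thus P'_i = P_i ⊕ C_i ⊕ C'_i.
P'[1]: 0xA ⊕ 0x1 ⊕ 0xE = 0x5.
P'[2]: 0xF ⊕ 0x3 ⊕ 0x5 = 0x9.
P'[3]: 0xD ⊕ 0x0 ⊕ 0xF = 0x2.
P'[4]: 0x0 ⊕ 0xE ⊕ 0xE = 0x0.
P'[5]: 0x9 ⊕ 0x6 ⊕ 0x1 = 0xE.
P'[6]: 0x3 ⊕ 0x3 ⊕ 0xB = 0xB.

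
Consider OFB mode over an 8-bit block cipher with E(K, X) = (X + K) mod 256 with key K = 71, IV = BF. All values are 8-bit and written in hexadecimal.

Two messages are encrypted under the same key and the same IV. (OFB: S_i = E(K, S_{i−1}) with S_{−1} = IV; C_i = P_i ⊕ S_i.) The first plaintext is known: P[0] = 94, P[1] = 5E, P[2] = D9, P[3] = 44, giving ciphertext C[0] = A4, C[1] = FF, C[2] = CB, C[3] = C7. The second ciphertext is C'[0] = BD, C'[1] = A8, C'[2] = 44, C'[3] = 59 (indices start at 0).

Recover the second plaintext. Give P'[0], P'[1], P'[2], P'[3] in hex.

In OFB with a reused IV, both messages share the same keystream S_i, so C_i ⊕ C'_i = P_i ⊕ P'_i and thus P'_i = P_i ⊕ C_i ⊕ C'_i.
P'[0]: 94 ⊕ A4 ⊕ BD = 8D.
P'[1]: 5E ⊕ FF ⊕ A8 = 09.
P'[2]: D9 ⊕ CB ⊕ 44 = 56.
P'[3]: 44 ⊕ C7 ⊕ 59 = DA.

P'[0] = 8D, P'[1] = 09, P'[2] = 56, P'[3] = DA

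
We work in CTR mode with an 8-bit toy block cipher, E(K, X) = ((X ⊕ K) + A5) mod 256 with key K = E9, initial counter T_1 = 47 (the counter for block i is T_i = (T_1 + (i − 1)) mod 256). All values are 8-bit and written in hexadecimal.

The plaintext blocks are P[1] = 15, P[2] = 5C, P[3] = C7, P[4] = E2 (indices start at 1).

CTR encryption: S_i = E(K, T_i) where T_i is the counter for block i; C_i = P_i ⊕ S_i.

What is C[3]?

C[3] = 82

C[1]: T = 47, S = E(K, T) = 53; 15 ⊕ 53 = 46.
C[2]: T = 48, S = E(K, T) = 46; 5C ⊕ 46 = 1A.
C[3]: T = 49, S = E(K, T) = 45; C7 ⊕ 45 = 82.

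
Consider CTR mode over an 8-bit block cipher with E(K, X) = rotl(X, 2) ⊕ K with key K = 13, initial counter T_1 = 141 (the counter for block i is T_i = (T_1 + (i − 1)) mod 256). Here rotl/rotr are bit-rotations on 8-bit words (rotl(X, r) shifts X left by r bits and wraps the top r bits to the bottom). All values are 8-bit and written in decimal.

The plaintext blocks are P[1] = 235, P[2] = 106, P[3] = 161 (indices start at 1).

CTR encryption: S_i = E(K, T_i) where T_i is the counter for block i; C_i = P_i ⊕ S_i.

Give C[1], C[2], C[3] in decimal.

C[1] = 208, C[2] = 93, C[3] = 146

C[1]: T = 141, S = E(K, T) = 59; 235 ⊕ 59 = 208.
C[2]: T = 142, S = E(K, T) = 55; 106 ⊕ 55 = 93.
C[3]: T = 143, S = E(K, T) = 51; 161 ⊕ 51 = 146.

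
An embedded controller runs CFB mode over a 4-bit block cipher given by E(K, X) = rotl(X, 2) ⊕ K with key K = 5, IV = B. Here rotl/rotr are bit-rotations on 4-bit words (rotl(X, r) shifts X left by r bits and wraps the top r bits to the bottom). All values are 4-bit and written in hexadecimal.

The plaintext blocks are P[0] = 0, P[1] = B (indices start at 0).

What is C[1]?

CFB encryption: C_i = P_i ⊕ E(K, C_{i−1}), with C_{−1} = IV.
C[0]: E(K, B) = B; 0 ⊕ B = B.
C[1]: E(K, B) = B; B ⊕ B = 0.

C[1] = 0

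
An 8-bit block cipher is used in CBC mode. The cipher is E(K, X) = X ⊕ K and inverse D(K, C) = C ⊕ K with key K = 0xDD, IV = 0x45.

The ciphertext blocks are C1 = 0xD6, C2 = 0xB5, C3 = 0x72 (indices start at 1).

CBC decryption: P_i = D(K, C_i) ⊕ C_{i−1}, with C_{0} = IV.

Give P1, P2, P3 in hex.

P1: D(K, 0xD6) = 0x0B; 0x0B ⊕ 0x45 = 0x4E.
P2: D(K, 0xB5) = 0x68; 0x68 ⊕ 0xD6 = 0xBE.
P3: D(K, 0x72) = 0xAF; 0xAF ⊕ 0xB5 = 0x1A.

P1 = 0x4E, P2 = 0xBE, P3 = 0x1A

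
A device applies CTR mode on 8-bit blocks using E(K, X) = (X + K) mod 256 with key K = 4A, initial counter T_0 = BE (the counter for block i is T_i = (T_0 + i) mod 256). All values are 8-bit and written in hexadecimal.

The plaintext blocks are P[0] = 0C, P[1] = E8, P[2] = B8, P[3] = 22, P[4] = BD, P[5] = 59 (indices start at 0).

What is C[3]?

CTR encryption: S_i = E(K, T_i) where T_i is the counter for block i; C_i = P_i ⊕ S_i.
C[0]: T = BE, S = E(K, T) = 08; 0C ⊕ 08 = 04.
C[1]: T = BF, S = E(K, T) = 09; E8 ⊕ 09 = E1.
C[2]: T = C0, S = E(K, T) = 0A; B8 ⊕ 0A = B2.
C[3]: T = C1, S = E(K, T) = 0B; 22 ⊕ 0B = 29.

C[3] = 29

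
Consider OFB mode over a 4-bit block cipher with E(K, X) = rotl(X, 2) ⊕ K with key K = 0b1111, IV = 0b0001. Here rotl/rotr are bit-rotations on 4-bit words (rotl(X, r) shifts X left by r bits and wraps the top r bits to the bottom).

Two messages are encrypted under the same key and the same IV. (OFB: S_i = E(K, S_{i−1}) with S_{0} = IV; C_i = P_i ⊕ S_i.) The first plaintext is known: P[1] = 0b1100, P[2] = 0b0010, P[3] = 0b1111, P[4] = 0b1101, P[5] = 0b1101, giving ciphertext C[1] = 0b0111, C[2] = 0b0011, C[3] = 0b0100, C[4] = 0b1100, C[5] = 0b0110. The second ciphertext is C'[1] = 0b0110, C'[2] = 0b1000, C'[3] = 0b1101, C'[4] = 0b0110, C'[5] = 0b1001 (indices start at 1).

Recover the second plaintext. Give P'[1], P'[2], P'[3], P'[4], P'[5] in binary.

P'[1] = 0b1101, P'[2] = 0b1001, P'[3] = 0b0110, P'[4] = 0b0111, P'[5] = 0b0010

In OFB with a reused IV, both messages share the same keystream S_i, so C_i ⊕ C'_i = P_i ⊕ P'_i and thus P'_i = P_i ⊕ C_i ⊕ C'_i.
P'[1]: 0b1100 ⊕ 0b0111 ⊕ 0b0110 = 0b1101.
P'[2]: 0b0010 ⊕ 0b0011 ⊕ 0b1000 = 0b1001.
P'[3]: 0b1111 ⊕ 0b0100 ⊕ 0b1101 = 0b0110.
P'[4]: 0b1101 ⊕ 0b1100 ⊕ 0b0110 = 0b0111.
P'[5]: 0b1101 ⊕ 0b0110 ⊕ 0b1001 = 0b0010.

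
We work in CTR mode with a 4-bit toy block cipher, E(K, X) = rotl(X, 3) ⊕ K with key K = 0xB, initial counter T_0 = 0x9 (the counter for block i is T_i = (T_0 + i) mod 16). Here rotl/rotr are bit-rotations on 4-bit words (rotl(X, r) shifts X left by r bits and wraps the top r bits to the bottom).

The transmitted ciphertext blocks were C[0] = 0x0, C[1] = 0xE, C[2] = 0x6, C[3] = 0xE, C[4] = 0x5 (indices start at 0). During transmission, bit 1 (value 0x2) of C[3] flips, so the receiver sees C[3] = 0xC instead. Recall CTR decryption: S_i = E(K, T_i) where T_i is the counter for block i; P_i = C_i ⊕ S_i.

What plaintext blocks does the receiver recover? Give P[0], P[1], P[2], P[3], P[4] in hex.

Only C[3] changed, to 0xC. In CTR, a change in C_i flips the same bit in P_i only; the keystream is unaffected. Decrypting the received ciphertext:
P[0]: T = 0x9, S = E(K, T) = 0x7; 0x0 ⊕ 0x7 = 0x7.
P[1]: T = 0xA, S = E(K, T) = 0xE; 0xE ⊕ 0xE = 0x0.
P[2]: T = 0xB, S = E(K, T) = 0x6; 0x6 ⊕ 0x6 = 0x0.
P[3]: T = 0xC, S = E(K, T) = 0xD; 0xC ⊕ 0xD = 0x1.
P[4]: T = 0xD, S = E(K, T) = 0x5; 0x5 ⊕ 0x5 = 0x0.
Blocks that differ from the original plaintext: P[3].

P[0] = 0x7, P[1] = 0x0, P[2] = 0x0, P[3] = 0x1, P[4] = 0x0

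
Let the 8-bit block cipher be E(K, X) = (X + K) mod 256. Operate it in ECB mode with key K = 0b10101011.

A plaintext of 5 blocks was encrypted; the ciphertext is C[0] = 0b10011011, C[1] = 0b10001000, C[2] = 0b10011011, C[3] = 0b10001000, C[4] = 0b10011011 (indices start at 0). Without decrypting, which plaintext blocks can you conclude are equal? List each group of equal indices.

ECB encrypts each block independently with the same key, so equal ciphertext blocks imply equal plaintext blocks.
C[0] = C[2] = C[4] = 0b10011011, so P[0] = P[2] = P[4].
C[1] = C[3] = 0b10001000, so P[1] = P[3].

P[0] = P[2] = P[4]; P[1] = P[3]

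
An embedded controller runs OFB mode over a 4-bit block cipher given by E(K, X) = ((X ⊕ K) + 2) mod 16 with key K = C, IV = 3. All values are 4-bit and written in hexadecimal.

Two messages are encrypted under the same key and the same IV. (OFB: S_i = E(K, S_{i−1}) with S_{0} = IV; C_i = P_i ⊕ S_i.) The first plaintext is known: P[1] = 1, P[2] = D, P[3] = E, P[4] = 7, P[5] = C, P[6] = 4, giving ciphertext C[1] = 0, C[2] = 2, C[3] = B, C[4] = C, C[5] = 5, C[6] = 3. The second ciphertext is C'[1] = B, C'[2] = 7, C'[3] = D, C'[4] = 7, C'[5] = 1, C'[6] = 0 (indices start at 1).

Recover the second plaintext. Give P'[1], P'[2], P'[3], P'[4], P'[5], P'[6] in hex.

In OFB with a reused IV, both messages share the same keystream S_i, so C_i ⊕ C'_i = P_i ⊕ P'_i and thus P'_i = P_i ⊕ C_i ⊕ C'_i.
P'[1]: 1 ⊕ 0 ⊕ B = A.
P'[2]: D ⊕ 2 ⊕ 7 = 8.
P'[3]: E ⊕ B ⊕ D = 8.
P'[4]: 7 ⊕ C ⊕ 7 = C.
P'[5]: C ⊕ 5 ⊕ 1 = 8.
P'[6]: 4 ⊕ 3 ⊕ 0 = 7.

P'[1] = A, P'[2] = 8, P'[3] = 8, P'[4] = C, P'[5] = 8, P'[6] = 7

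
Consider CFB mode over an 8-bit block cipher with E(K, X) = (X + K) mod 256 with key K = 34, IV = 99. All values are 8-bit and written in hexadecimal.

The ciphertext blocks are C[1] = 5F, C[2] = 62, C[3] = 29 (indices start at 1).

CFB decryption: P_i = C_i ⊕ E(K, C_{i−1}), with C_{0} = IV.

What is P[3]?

P[3]: E(K, 62) = 96; 29 ⊕ 96 = BF.

P[3] = BF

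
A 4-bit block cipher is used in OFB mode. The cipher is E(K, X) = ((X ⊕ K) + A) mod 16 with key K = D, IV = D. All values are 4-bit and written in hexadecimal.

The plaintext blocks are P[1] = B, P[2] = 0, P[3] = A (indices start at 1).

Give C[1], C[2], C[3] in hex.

OFB encryption: S_i = E(K, S_{i−1}) with S_{0} = IV; C_i = P_i ⊕ S_i.
C[1]: S = E(K, D) = A; B ⊕ A = 1.
C[2]: S = E(K, A) = 1; 0 ⊕ 1 = 1.
C[3]: S = E(K, 1) = 6; A ⊕ 6 = C.

C[1] = 1, C[2] = 1, C[3] = C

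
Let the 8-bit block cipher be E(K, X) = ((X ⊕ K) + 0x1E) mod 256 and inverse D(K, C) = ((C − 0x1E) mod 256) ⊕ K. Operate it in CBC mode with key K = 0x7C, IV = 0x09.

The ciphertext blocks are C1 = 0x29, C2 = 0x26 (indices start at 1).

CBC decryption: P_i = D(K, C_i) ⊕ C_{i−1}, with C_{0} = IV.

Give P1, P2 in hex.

P1: D(K, 0x29) = 0x77; 0x77 ⊕ 0x09 = 0x7E.
P2: D(K, 0x26) = 0x74; 0x74 ⊕ 0x29 = 0x5D.

P1 = 0x7E, P2 = 0x5D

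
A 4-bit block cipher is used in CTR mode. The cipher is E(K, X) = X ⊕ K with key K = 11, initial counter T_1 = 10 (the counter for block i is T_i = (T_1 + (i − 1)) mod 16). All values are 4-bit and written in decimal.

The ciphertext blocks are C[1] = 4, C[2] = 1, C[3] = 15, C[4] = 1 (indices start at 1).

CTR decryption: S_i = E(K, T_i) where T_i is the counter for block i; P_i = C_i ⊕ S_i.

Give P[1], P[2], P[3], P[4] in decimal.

P[1]: T = 10, S = E(K, T) = 1; 4 ⊕ 1 = 5.
P[2]: T = 11, S = E(K, T) = 0; 1 ⊕ 0 = 1.
P[3]: T = 12, S = E(K, T) = 7; 15 ⊕ 7 = 8.
P[4]: T = 13, S = E(K, T) = 6; 1 ⊕ 6 = 7.

P[1] = 5, P[2] = 1, P[3] = 8, P[4] = 7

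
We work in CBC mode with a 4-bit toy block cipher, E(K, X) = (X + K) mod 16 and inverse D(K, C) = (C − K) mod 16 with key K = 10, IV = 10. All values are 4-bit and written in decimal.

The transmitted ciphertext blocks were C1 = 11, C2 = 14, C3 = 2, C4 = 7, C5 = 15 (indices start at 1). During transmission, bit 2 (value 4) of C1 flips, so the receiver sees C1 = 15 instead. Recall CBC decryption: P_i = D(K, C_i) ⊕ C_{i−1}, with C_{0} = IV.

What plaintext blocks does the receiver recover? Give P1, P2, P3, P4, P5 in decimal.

Only C1 changed, to 15. In CBC, a change in C_i garbles P_i and flips the same bit in P_{i+1}. Decrypting the received ciphertext:
P1: D(K, 15) = 5; 5 ⊕ 10 = 15.
P2: D(K, 14) = 4; 4 ⊕ 15 = 11.
P3: D(K, 2) = 8; 8 ⊕ 14 = 6.
P4: D(K, 7) = 13; 13 ⊕ 2 = 15.
P5: D(K, 15) = 5; 5 ⊕ 7 = 2.
Blocks that differ from the original plaintext: P1, P2.

P1 = 15, P2 = 11, P3 = 6, P4 = 15, P5 = 2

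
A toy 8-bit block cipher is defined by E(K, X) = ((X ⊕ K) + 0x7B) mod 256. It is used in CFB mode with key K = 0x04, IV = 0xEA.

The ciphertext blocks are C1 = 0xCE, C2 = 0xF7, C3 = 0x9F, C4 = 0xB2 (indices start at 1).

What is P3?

CFB decryption: P_i = C_i ⊕ E(K, C_{i−1}), with C_{0} = IV.
P3: E(K, 0xF7) = 0x6E; 0x9F ⊕ 0x6E = 0xF1.

P3 = 0xF1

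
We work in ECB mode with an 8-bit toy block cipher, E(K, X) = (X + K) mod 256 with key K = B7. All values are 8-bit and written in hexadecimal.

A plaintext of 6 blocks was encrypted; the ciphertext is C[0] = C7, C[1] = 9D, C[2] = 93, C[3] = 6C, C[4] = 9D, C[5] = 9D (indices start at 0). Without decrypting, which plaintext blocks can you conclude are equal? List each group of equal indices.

ECB encrypts each block independently with the same key, so equal ciphertext blocks imply equal plaintext blocks.
C[1] = C[4] = C[5] = 9D, so P[1] = P[4] = P[5].

P[1] = P[4] = P[5]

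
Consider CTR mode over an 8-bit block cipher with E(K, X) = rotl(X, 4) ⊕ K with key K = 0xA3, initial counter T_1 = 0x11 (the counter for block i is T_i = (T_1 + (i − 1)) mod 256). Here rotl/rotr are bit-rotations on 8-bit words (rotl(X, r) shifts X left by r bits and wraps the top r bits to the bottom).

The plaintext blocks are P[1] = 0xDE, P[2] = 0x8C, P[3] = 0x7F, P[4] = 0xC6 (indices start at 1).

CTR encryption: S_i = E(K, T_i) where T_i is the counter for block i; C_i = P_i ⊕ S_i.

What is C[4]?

C[1]: T = 0x11, S = E(K, T) = 0xB2; 0xDE ⊕ 0xB2 = 0x6C.
C[2]: T = 0x12, S = E(K, T) = 0x82; 0x8C ⊕ 0x82 = 0x0E.
C[3]: T = 0x13, S = E(K, T) = 0x92; 0x7F ⊕ 0x92 = 0xED.
C[4]: T = 0x14, S = E(K, T) = 0xE2; 0xC6 ⊕ 0xE2 = 0x24.

C[4] = 0x24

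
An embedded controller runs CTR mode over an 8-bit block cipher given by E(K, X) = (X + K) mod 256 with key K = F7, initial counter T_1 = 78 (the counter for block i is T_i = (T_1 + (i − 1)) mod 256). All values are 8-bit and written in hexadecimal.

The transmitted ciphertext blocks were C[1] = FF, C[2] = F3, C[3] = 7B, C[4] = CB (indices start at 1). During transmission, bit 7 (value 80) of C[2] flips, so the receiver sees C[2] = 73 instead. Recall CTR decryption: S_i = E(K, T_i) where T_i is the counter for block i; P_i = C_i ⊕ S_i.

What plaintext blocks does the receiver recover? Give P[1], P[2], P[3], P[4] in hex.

P[1] = 90, P[2] = 03, P[3] = 0A, P[4] = B9

Only C[2] changed, to 73. In CTR, a change in C_i flips the same bit in P_i only; the keystream is unaffected. Decrypting the received ciphertext:
P[1]: T = 78, S = E(K, T) = 6F; FF ⊕ 6F = 90.
P[2]: T = 79, S = E(K, T) = 70; 73 ⊕ 70 = 03.
P[3]: T = 7A, S = E(K, T) = 71; 7B ⊕ 71 = 0A.
P[4]: T = 7B, S = E(K, T) = 72; CB ⊕ 72 = B9.
Blocks that differ from the original plaintext: P[2].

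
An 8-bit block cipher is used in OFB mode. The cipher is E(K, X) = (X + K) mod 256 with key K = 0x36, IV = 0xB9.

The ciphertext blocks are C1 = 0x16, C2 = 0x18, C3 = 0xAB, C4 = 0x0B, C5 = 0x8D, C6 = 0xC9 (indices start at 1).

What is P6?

P6 = 0x34

OFB decryption: S_i = E(K, S_{i−1}) with S_{0} = IV; P_i = C_i ⊕ S_i.
P1: S = E(K, 0xB9) = 0xEF; 0x16 ⊕ 0xEF = 0xF9.
P2: S = E(K, 0xEF) = 0x25; 0x18 ⊕ 0x25 = 0x3D.
P3: S = E(K, 0x25) = 0x5B; 0xAB ⊕ 0x5B = 0xF0.
P4: S = E(K, 0x5B) = 0x91; 0x0B ⊕ 0x91 = 0x9A.
P5: S = E(K, 0x91) = 0xC7; 0x8D ⊕ 0xC7 = 0x4A.
P6: S = E(K, 0xC7) = 0xFD; 0xC9 ⊕ 0xFD = 0x34.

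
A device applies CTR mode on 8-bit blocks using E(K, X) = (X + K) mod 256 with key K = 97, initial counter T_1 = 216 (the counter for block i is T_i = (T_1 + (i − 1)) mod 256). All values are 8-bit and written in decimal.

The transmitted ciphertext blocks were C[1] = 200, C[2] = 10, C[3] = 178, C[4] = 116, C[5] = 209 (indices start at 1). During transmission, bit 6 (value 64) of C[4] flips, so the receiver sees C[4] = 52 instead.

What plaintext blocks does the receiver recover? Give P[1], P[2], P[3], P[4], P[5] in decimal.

P[1] = 241, P[2] = 48, P[3] = 137, P[4] = 8, P[5] = 236

CTR decryption: S_i = E(K, T_i) where T_i is the counter for block i; P_i = C_i ⊕ S_i.
Only C[4] changed, to 52. In CTR, a change in C_i flips the same bit in P_i only; the keystream is unaffected. Decrypting the received ciphertext:
P[1]: T = 216, S = E(K, T) = 57; 200 ⊕ 57 = 241.
P[2]: T = 217, S = E(K, T) = 58; 10 ⊕ 58 = 48.
P[3]: T = 218, S = E(K, T) = 59; 178 ⊕ 59 = 137.
P[4]: T = 219, S = E(K, T) = 60; 52 ⊕ 60 = 8.
P[5]: T = 220, S = E(K, T) = 61; 209 ⊕ 61 = 236.
Blocks that differ from the original plaintext: P[4].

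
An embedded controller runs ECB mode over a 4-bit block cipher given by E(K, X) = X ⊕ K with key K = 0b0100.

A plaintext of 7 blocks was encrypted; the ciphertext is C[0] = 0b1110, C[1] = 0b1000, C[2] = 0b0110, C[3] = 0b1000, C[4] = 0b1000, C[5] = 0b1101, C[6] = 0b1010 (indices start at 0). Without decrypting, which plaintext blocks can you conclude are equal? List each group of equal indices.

P[1] = P[3] = P[4]

ECB encrypts each block independently with the same key, so equal ciphertext blocks imply equal plaintext blocks.
C[1] = C[3] = C[4] = 0b1000, so P[1] = P[3] = P[4].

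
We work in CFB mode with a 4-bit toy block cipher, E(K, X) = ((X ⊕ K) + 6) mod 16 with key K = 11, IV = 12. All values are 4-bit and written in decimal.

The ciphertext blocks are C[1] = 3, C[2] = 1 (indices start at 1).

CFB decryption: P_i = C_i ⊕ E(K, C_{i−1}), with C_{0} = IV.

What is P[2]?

P[2]: E(K, 3) = 14; 1 ⊕ 14 = 15.

P[2] = 15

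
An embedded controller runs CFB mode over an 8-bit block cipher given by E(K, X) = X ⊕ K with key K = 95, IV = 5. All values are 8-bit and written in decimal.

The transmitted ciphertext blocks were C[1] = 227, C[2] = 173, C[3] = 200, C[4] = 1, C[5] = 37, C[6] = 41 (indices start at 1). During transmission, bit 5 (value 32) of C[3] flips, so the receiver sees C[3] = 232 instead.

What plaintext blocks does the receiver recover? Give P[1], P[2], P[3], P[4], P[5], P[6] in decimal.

CFB decryption: P_i = C_i ⊕ E(K, C_{i−1}), with C_{0} = IV.
Only C[3] changed, to 232. In CFB, a change in C_i flips the same bit in P_i and garbles P_{i+1}. Decrypting the received ciphertext:
P[1]: E(K, 5) = 90; 227 ⊕ 90 = 185.
P[2]: E(K, 227) = 188; 173 ⊕ 188 = 17.
P[3]: E(K, 173) = 242; 232 ⊕ 242 = 26.
P[4]: E(K, 232) = 183; 1 ⊕ 183 = 182.
P[5]: E(K, 1) = 94; 37 ⊕ 94 = 123.
P[6]: E(K, 37) = 122; 41 ⊕ 122 = 83.
Blocks that differ from the original plaintext: P[3], P[4].

P[1] = 185, P[2] = 17, P[3] = 26, P[4] = 182, P[5] = 123, P[6] = 83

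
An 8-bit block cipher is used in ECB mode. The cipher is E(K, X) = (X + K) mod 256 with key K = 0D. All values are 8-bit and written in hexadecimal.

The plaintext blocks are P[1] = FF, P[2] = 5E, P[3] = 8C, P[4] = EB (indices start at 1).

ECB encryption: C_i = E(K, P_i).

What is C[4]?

C[4]: E(K, EB) = F8.

C[4] = F8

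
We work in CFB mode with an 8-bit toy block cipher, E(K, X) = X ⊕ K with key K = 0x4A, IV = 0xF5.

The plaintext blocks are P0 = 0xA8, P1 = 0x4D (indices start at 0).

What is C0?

C0 = 0x17

CFB encryption: C_i = P_i ⊕ E(K, C_{i−1}), with C_{−1} = IV.
C0: E(K, 0xF5) = 0xBF; 0xA8 ⊕ 0xBF = 0x17.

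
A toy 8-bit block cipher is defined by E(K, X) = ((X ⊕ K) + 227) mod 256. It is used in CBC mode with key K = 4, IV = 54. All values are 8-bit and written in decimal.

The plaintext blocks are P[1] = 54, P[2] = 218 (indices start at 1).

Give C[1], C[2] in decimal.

C[1] = 231, C[2] = 28

CBC encryption: C_i = E(K, P_i ⊕ C_{i−1}), with C_{0} = IV.
C[1]: P[1] ⊕ 54 = 0; E(K, 0) = 231.
C[2]: P[2] ⊕ 231 = 61; E(K, 61) = 28.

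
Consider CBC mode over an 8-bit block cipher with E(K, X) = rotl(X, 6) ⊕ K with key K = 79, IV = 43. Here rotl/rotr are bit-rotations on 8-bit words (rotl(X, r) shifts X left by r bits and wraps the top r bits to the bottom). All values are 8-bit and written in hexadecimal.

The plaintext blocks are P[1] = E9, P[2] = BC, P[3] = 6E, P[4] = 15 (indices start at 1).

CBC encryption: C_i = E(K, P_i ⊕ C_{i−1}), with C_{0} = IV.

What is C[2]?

C[1]: P[1] ⊕ 43 = AA; E(K, AA) = D3.
C[2]: P[2] ⊕ D3 = 6F; E(K, 6F) = A2.

C[2] = A2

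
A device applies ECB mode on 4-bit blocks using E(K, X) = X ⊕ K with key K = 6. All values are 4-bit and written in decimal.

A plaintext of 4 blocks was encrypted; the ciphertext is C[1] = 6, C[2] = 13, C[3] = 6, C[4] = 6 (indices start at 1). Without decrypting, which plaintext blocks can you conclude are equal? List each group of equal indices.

P[1] = P[3] = P[4]

ECB encrypts each block independently with the same key, so equal ciphertext blocks imply equal plaintext blocks.
C[1] = C[3] = C[4] = 6, so P[1] = P[3] = P[4].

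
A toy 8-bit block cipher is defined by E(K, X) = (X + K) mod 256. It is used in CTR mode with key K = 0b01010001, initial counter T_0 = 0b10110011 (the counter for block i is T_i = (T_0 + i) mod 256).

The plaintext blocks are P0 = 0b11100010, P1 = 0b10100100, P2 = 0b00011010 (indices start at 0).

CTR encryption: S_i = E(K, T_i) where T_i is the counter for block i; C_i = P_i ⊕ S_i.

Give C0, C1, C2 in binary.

C0: T = 0b10110011, S = E(K, T) = 0b00000100; 0b11100010 ⊕ 0b00000100 = 0b11100110.
C1: T = 0b10110100, S = E(K, T) = 0b00000101; 0b10100100 ⊕ 0b00000101 = 0b10100001.
C2: T = 0b10110101, S = E(K, T) = 0b00000110; 0b00011010 ⊕ 0b00000110 = 0b00011100.

C0 = 0b11100110, C1 = 0b10100001, C2 = 0b00011100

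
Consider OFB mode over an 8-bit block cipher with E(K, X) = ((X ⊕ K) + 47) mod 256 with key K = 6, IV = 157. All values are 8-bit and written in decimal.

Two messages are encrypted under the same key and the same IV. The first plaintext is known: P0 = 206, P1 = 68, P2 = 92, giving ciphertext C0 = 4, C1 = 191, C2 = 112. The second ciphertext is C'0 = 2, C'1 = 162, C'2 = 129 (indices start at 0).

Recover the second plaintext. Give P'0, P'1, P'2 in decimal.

P'0 = 200, P'1 = 89, P'2 = 173

In OFB with a reused IV, both messages share the same keystream S_i, so C_i ⊕ C'_i = P_i ⊕ P'_i and thus P'_i = P_i ⊕ C_i ⊕ C'_i.
P'0: 206 ⊕ 4 ⊕ 2 = 200.
P'1: 68 ⊕ 191 ⊕ 162 = 89.
P'2: 92 ⊕ 112 ⊕ 129 = 173.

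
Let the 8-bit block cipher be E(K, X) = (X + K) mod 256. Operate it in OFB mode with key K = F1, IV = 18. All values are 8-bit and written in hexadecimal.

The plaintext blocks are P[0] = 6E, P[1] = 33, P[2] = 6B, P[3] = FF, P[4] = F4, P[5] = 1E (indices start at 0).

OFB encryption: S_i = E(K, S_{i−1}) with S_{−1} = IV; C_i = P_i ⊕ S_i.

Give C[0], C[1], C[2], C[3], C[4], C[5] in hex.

C[0]: S = E(K, 18) = 09; 6E ⊕ 09 = 67.
C[1]: S = E(K, 09) = FA; 33 ⊕ FA = C9.
C[2]: S = E(K, FA) = EB; 6B ⊕ EB = 80.
C[3]: S = E(K, EB) = DC; FF ⊕ DC = 23.
C[4]: S = E(K, DC) = CD; F4 ⊕ CD = 39.
C[5]: S = E(K, CD) = BE; 1E ⊕ BE = A0.

C[0] = 67, C[1] = C9, C[2] = 80, C[3] = 23, C[4] = 39, C[5] = A0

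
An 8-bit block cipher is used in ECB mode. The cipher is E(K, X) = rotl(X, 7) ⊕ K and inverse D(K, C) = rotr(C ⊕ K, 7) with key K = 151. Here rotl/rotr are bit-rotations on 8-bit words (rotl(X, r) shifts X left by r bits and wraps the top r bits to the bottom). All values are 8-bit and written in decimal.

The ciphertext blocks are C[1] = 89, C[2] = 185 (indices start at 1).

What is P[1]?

ECB decryption: P_i = D(K, C_i).
P[1]: D(K, 89) = 157.

P[1] = 157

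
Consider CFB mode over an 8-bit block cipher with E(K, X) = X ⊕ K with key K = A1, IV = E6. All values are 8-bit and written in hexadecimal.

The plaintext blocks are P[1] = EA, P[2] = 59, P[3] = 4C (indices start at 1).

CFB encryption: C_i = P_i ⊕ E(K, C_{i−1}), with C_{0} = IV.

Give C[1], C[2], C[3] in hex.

C[1] = AD, C[2] = 55, C[3] = B8

C[1]: E(K, E6) = 47; EA ⊕ 47 = AD.
C[2]: E(K, AD) = 0C; 59 ⊕ 0C = 55.
C[3]: E(K, 55) = F4; 4C ⊕ F4 = B8.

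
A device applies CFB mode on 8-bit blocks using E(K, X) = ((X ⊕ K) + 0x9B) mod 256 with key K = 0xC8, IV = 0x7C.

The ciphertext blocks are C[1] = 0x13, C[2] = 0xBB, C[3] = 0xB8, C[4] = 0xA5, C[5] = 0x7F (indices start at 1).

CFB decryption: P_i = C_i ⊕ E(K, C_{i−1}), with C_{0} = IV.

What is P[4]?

P[4] = 0xAE

P[4]: E(K, 0xB8) = 0x0B; 0xA5 ⊕ 0x0B = 0xAE.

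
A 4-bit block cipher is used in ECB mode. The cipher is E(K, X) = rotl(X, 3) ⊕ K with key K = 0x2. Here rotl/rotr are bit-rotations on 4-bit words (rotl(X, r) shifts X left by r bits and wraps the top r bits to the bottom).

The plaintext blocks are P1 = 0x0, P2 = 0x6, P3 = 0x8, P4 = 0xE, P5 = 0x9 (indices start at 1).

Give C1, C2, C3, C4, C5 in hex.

C1 = 0x2, C2 = 0x1, C3 = 0x6, C4 = 0x5, C5 = 0xE

ECB encryption: C_i = E(K, P_i).
C1: E(K, 0x0) = 0x2.
C2: E(K, 0x6) = 0x1.
C3: E(K, 0x8) = 0x6.
C4: E(K, 0xE) = 0x5.
C5: E(K, 0x9) = 0xE.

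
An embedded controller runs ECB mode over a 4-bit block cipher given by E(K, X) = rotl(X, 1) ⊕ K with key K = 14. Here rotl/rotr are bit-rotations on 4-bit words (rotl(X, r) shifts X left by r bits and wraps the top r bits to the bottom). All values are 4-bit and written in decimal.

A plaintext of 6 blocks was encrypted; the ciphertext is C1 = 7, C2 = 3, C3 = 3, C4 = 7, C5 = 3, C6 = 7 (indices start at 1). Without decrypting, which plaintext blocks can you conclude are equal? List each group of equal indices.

ECB encrypts each block independently with the same key, so equal ciphertext blocks imply equal plaintext blocks.
C1 = C4 = C6 = 7, so P1 = P4 = P6.
C2 = C3 = C5 = 3, so P2 = P3 = P5.

P1 = P4 = P6; P2 = P3 = P5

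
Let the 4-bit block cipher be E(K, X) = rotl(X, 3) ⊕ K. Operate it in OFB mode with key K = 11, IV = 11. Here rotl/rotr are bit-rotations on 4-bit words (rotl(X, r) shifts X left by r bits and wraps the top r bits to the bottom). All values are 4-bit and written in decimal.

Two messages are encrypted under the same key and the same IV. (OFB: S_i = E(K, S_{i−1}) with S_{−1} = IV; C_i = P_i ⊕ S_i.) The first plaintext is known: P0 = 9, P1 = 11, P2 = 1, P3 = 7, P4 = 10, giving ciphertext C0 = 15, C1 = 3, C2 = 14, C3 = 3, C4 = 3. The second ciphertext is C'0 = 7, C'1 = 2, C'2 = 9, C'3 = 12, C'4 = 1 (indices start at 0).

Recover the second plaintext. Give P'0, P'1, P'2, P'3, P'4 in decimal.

P'0 = 1, P'1 = 10, P'2 = 6, P'3 = 8, P'4 = 8

In OFB with a reused IV, both messages share the same keystream S_i, so C_i ⊕ C'_i = P_i ⊕ P'_i and thus P'_i = P_i ⊕ C_i ⊕ C'_i.
P'0: 9 ⊕ 15 ⊕ 7 = 1.
P'1: 11 ⊕ 3 ⊕ 2 = 10.
P'2: 1 ⊕ 14 ⊕ 9 = 6.
P'3: 7 ⊕ 3 ⊕ 12 = 8.
P'4: 10 ⊕ 3 ⊕ 1 = 8.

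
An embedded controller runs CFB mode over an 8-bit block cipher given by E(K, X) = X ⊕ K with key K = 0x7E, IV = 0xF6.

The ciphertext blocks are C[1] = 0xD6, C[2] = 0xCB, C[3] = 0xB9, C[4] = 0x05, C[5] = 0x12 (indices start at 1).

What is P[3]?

CFB decryption: P_i = C_i ⊕ E(K, C_{i−1}), with C_{0} = IV.
P[3]: E(K, 0xCB) = 0xB5; 0xB9 ⊕ 0xB5 = 0x0C.

P[3] = 0x0C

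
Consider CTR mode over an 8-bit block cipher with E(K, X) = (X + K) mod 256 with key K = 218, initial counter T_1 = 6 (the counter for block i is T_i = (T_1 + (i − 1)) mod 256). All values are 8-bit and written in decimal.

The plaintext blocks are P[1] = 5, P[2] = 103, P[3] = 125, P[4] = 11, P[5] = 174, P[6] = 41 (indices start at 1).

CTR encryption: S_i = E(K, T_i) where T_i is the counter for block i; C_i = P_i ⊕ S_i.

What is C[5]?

C[1]: T = 6, S = E(K, T) = 224; 5 ⊕ 224 = 229.
C[2]: T = 7, S = E(K, T) = 225; 103 ⊕ 225 = 134.
C[3]: T = 8, S = E(K, T) = 226; 125 ⊕ 226 = 159.
C[4]: T = 9, S = E(K, T) = 227; 11 ⊕ 227 = 232.
C[5]: T = 10, S = E(K, T) = 228; 174 ⊕ 228 = 74.

C[5] = 74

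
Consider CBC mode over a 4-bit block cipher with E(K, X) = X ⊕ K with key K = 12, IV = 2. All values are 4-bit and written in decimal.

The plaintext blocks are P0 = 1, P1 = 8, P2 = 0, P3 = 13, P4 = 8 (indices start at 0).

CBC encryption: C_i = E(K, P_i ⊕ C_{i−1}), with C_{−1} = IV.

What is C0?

C0: P0 ⊕ 2 = 3; E(K, 3) = 15.

C0 = 15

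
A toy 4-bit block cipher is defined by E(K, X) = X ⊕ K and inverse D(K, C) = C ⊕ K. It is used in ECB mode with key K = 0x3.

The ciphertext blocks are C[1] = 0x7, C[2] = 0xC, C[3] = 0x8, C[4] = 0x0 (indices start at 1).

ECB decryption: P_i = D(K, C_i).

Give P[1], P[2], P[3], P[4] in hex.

P[1]: D(K, 0x7) = 0x4.
P[2]: D(K, 0xC) = 0xF.
P[3]: D(K, 0x8) = 0xB.
P[4]: D(K, 0x0) = 0x3.

P[1] = 0x4, P[2] = 0xF, P[3] = 0xB, P[4] = 0x3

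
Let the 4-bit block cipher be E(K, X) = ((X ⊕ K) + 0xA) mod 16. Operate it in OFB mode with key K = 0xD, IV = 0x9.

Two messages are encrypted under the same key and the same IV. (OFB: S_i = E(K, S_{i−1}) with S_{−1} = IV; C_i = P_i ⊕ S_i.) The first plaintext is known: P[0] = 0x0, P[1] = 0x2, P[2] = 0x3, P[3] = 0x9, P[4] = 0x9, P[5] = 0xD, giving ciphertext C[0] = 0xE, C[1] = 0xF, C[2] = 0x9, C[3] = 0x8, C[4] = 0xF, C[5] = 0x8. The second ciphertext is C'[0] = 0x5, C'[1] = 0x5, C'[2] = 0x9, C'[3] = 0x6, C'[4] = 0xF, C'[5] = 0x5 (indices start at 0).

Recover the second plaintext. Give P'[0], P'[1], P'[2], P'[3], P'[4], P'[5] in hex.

P'[0] = 0xB, P'[1] = 0x8, P'[2] = 0x3, P'[3] = 0x7, P'[4] = 0x9, P'[5] = 0x0

In OFB with a reused IV, both messages share the same keystream S_i, so C_i ⊕ C'_i = P_i ⊕ P'_i and thus P'_i = P_i ⊕ C_i ⊕ C'_i.
P'[0]: 0x0 ⊕ 0xE ⊕ 0x5 = 0xB.
P'[1]: 0x2 ⊕ 0xF ⊕ 0x5 = 0x8.
P'[2]: 0x3 ⊕ 0x9 ⊕ 0x9 = 0x3.
P'[3]: 0x9 ⊕ 0x8 ⊕ 0x6 = 0x7.
P'[4]: 0x9 ⊕ 0xF ⊕ 0xF = 0x9.
P'[5]: 0xD ⊕ 0x8 ⊕ 0x5 = 0x0.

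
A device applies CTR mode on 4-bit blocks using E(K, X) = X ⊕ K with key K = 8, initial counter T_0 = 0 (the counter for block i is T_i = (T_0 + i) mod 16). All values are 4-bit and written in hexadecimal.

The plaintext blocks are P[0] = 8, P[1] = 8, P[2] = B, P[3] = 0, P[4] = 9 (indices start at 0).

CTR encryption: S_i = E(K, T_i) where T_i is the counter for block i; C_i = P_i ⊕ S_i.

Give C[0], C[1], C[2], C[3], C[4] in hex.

C[0] = 0, C[1] = 1, C[2] = 1, C[3] = B, C[4] = 5

C[0]: T = 0, S = E(K, T) = 8; 8 ⊕ 8 = 0.
C[1]: T = 1, S = E(K, T) = 9; 8 ⊕ 9 = 1.
C[2]: T = 2, S = E(K, T) = A; B ⊕ A = 1.
C[3]: T = 3, S = E(K, T) = B; 0 ⊕ B = B.
C[4]: T = 4, S = E(K, T) = C; 9 ⊕ C = 5.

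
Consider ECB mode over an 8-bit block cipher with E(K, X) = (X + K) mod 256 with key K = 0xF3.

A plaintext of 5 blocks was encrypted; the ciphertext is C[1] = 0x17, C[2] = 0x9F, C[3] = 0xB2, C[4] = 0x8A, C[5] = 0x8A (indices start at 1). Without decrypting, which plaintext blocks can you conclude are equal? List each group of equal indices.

P[4] = P[5]

ECB encrypts each block independently with the same key, so equal ciphertext blocks imply equal plaintext blocks.
C[4] = C[5] = 0x8A, so P[4] = P[5].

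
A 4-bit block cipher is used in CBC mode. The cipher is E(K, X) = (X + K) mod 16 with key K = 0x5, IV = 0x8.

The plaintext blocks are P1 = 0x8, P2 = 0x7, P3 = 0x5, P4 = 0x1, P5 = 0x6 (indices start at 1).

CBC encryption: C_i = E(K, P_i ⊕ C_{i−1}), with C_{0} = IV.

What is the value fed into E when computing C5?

0xD

C1: P1 ⊕ 0x8 = 0x0; E(K, 0x0) = 0x5.
C2: P2 ⊕ 0x5 = 0x2; E(K, 0x2) = 0x7.
C3: P3 ⊕ 0x7 = 0x2; E(K, 0x2) = 0x7.
C4: P4 ⊕ 0x7 = 0x6; E(K, 0x6) = 0xB.
C5: P5 ⊕ 0xB = 0xD; E(K, 0xD) = 0x2.
So the input to E for block 5 is 0xD.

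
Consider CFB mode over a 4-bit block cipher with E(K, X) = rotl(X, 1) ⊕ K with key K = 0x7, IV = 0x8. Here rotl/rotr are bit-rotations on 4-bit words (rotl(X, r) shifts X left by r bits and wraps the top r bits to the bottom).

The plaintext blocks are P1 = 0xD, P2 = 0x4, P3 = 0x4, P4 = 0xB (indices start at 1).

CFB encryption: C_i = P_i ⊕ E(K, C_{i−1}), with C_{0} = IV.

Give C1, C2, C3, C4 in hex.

C1 = 0xB, C2 = 0x4, C3 = 0xB, C4 = 0xB

C1: E(K, 0x8) = 0x6; 0xD ⊕ 0x6 = 0xB.
C2: E(K, 0xB) = 0x0; 0x4 ⊕ 0x0 = 0x4.
C3: E(K, 0x4) = 0xF; 0x4 ⊕ 0xF = 0xB.
C4: E(K, 0xB) = 0x0; 0xB ⊕ 0x0 = 0xB.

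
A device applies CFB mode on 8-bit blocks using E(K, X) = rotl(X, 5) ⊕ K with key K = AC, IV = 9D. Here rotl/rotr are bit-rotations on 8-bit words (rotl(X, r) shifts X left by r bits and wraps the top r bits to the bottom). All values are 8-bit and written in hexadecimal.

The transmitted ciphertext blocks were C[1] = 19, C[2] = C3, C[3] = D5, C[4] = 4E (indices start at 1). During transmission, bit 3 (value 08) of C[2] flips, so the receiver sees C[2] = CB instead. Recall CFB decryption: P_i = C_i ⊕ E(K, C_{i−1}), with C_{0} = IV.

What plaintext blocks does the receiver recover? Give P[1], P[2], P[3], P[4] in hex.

Only C[2] changed, to CB. In CFB, a change in C_i flips the same bit in P_i and garbles P_{i+1}. Decrypting the received ciphertext:
P[1]: E(K, 9D) = 1F; 19 ⊕ 1F = 06.
P[2]: E(K, 19) = 8F; CB ⊕ 8F = 44.
P[3]: E(K, CB) = D5; D5 ⊕ D5 = 00.
P[4]: E(K, D5) = 16; 4E ⊕ 16 = 58.
Blocks that differ from the original plaintext: P[2], P[3].

P[1] = 06, P[2] = 44, P[3] = 00, P[4] = 58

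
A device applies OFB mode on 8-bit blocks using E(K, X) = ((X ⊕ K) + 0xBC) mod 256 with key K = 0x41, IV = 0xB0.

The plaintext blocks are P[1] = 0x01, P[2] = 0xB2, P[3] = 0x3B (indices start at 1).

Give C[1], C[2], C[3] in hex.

C[1] = 0xAC, C[2] = 0x1A, C[3] = 0x9E

OFB encryption: S_i = E(K, S_{i−1}) with S_{0} = IV; C_i = P_i ⊕ S_i.
C[1]: S = E(K, 0xB0) = 0xAD; 0x01 ⊕ 0xAD = 0xAC.
C[2]: S = E(K, 0xAD) = 0xA8; 0xB2 ⊕ 0xA8 = 0x1A.
C[3]: S = E(K, 0xA8) = 0xA5; 0x3B ⊕ 0xA5 = 0x9E.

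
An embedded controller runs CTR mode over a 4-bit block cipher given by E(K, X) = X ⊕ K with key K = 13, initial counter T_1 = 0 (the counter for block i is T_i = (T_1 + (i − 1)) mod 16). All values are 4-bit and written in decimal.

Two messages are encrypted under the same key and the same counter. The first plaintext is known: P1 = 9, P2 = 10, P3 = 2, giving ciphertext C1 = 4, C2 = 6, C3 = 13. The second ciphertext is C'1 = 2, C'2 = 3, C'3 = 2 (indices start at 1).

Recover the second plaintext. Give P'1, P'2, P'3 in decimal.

P'1 = 15, P'2 = 15, P'3 = 13

In CTR with a reused counter, both messages share the same keystream S_i, so C_i ⊕ C'_i = P_i ⊕ P'_i and thus P'_i = P_i ⊕ C_i ⊕ C'_i.
P'1: 9 ⊕ 4 ⊕ 2 = 15.
P'2: 10 ⊕ 6 ⊕ 3 = 15.
P'3: 2 ⊕ 13 ⊕ 2 = 13.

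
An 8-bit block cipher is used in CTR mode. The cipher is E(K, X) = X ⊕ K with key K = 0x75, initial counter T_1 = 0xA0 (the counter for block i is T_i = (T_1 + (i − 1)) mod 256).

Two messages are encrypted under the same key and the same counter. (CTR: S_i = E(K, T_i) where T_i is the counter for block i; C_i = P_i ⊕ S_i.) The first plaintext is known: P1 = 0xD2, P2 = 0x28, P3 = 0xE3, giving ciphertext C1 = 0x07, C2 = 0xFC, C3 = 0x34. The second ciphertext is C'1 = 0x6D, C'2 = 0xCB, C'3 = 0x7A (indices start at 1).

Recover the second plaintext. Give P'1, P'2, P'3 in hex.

P'1 = 0xB8, P'2 = 0x1F, P'3 = 0xAD

In CTR with a reused counter, both messages share the same keystream S_i, so C_i ⊕ C'_i = P_i ⊕ P'_i and thus P'_i = P_i ⊕ C_i ⊕ C'_i.
P'1: 0xD2 ⊕ 0x07 ⊕ 0x6D = 0xB8.
P'2: 0x28 ⊕ 0xFC ⊕ 0xCB = 0x1F.
P'3: 0xE3 ⊕ 0x34 ⊕ 0x7A = 0xAD.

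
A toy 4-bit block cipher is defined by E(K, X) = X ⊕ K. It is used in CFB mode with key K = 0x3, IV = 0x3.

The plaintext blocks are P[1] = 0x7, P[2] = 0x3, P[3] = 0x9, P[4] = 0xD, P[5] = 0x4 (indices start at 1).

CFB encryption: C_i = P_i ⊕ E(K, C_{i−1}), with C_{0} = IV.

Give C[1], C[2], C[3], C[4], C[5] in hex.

C[1]: E(K, 0x3) = 0x0; 0x7 ⊕ 0x0 = 0x7.
C[2]: E(K, 0x7) = 0x4; 0x3 ⊕ 0x4 = 0x7.
C[3]: E(K, 0x7) = 0x4; 0x9 ⊕ 0x4 = 0xD.
C[4]: E(K, 0xD) = 0xE; 0xD ⊕ 0xE = 0x3.
C[5]: E(K, 0x3) = 0x0; 0x4 ⊕ 0x0 = 0x4.

C[1] = 0x7, C[2] = 0x7, C[3] = 0xD, C[4] = 0x3, C[5] = 0x4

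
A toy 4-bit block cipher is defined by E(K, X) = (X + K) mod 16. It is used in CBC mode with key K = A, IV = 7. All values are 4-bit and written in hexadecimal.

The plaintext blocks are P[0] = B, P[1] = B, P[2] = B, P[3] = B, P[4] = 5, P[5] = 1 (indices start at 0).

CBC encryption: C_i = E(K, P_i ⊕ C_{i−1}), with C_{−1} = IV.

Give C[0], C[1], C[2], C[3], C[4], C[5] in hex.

C[0]: P[0] ⊕ 7 = C; E(K, C) = 6.
C[1]: P[1] ⊕ 6 = D; E(K, D) = 7.
C[2]: P[2] ⊕ 7 = C; E(K, C) = 6.
C[3]: P[3] ⊕ 6 = D; E(K, D) = 7.
C[4]: P[4] ⊕ 7 = 2; E(K, 2) = C.
C[5]: P[5] ⊕ C = D; E(K, D) = 7.

C[0] = 6, C[1] = 7, C[2] = 6, C[3] = 7, C[4] = C, C[5] = 7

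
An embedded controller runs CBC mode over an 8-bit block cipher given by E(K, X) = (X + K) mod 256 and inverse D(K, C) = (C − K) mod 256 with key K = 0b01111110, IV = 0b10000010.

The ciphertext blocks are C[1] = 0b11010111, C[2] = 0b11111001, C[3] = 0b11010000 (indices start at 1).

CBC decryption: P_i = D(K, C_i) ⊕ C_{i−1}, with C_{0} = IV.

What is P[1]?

P[1] = 0b11011011

P[1]: D(K, 0b11010111) = 0b01011001; 0b01011001 ⊕ 0b10000010 = 0b11011011.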